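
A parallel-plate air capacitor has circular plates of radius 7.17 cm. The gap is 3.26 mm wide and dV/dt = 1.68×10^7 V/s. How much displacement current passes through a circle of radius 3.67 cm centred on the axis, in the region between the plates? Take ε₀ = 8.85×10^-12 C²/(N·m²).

1.93×10^-4 A

dE/dt = (dV/dt)/d = 5.153×10^9 V/(m·s); I_d = ε₀(πR²)(dE/dt) = (8.85×10^-12)(0.01615)(5.153×10^9) = 7.365×10^-4 A.
Since J_d is uniform, the enclosed fraction is (r/R)² = 0.2620, giving I_d,enc = 1.93×10^-4 A.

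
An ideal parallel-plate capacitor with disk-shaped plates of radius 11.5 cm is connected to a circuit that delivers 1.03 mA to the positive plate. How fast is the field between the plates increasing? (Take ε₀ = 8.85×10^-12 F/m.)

2.80×10^9 V/(m·s)

Charge continuity gives I_d = I = 1.03×10^-3 A between the plates.
Since I_d = ε₀ A dE/dt, dE/dt = I_d/(ε₀A) = (1.03×10^-3)/((8.85×10^-12)(0.04155)) = 2.80×10^9 V/(m·s).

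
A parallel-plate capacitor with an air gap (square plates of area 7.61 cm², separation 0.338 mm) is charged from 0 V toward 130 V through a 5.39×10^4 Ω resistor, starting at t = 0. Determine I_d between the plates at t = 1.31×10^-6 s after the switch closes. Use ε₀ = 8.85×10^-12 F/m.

7.12×10^-4 A

C = ε₀A/d = (8.85×10^-12)(7.61×10^-4)/(3.38×10^-4) = 1.993×10^-11 F, so τ = RC = 1.074×10^-6 s.
The conduction current is I(t) = (V₀/R) e^(−t/τ), and the displacement current between the plates equals it.
t/τ = 1.220; I_d = (130/5.39×10^4) · e^(−1.220) = (2.412×10^-3)(0.2952) = 7.12×10^-4 A.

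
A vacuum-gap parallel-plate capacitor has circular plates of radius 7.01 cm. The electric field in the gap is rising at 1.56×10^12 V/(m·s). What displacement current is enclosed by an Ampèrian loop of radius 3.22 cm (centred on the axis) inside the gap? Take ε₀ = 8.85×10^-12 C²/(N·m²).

0.0450 A

I_d = ε₀ dΦ_E/dt = ε₀ πR² (dE/dt) = (8.85×10^-12)(0.01544)(1.56×10^12) = 0.2132 A through the full plate area.
The field is uniform, so I_d,enc = I_d (r/R)² = (0.2132)(3.22/7.01)² = 0.0450 A.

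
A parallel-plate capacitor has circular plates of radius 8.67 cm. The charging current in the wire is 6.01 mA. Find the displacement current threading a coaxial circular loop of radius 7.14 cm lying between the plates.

Between the plates the displacement current equals the wire current: I_d = 6.01 mA = 6.01×10^-3 A.
Through an area πr² the displacement current is I_d·(πr²/πR²) = I_d (r/R)² = 4.08×10^-3 A.

4.08×10^-3 A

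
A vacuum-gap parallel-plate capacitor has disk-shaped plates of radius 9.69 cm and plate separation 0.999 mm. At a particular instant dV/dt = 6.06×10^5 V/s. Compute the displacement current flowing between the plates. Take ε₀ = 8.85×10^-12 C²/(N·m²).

1.58×10^-4 A

The displacement current equals the charging current C dV/dt. With C = ε₀A/d = (8.85×10^-12)(0.02950)/(9.99×10^-4) = 2.613×10^-10 F, I_d = (2.613×10^-10)(6.06×10^5) = 1.58×10^-4 A.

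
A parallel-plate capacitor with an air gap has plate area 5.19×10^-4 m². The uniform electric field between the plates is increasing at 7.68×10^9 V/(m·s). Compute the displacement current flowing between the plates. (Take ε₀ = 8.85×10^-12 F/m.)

3.53×10^-5 A

With a uniform field, Φ_E = EA, so I_d = ε₀ A dE/dt = 3.53×10^-5 A.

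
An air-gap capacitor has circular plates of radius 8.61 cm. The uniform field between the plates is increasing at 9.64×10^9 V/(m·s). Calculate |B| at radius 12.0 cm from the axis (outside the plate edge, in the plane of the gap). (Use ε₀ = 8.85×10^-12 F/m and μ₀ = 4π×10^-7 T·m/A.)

Through the whole plate area (πR² = 0.02329 m²), I_d = ε₀ πR² dE/dt = 1.987×10^-3 A.
Outside the plates the loop encloses all of I_d, so B·2πr = μ₀ I_d and B = 3.31×10^-9 T.

3.31×10^-9 T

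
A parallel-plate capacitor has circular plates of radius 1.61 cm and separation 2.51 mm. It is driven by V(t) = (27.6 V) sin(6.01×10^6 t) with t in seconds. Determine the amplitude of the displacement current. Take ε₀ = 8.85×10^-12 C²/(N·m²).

4.76×10^-4 A

(dE/dt)_max = V₀ω/d = 6.609×10^10 V/(m·s); ω = 6.01×10^6 rad/s.
I_d,max = ε₀ A (dE/dt)_max = (8.85×10^-12)(8.143×10^-4)(6.609×10^10) = 4.76×10^-4 A.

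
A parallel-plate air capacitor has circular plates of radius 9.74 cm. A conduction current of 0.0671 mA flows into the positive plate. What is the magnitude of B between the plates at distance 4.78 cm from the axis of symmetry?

Between the plates the displacement current equals the wire current: I_d = 0.0671 mA = 6.71×10^-5 A.
For r < R the Ampère–Maxwell law gives B(2πr) = μ₀ I_d (r²/R²), so B = μ₀ I_d r/(2πR²) = (4π×10^-7)(6.71×10^-5)(0.0478)/(2π·0.0974²) = 6.76×10^-11 T.

6.76×10^-11 T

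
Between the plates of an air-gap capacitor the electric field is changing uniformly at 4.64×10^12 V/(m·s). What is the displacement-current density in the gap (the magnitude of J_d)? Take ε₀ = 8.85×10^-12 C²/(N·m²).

41.1 A/m²

The displacement-current density is ε₀ ∂E/∂t = (8.85×10^-12)(4.64×10^12) = 41.1 A/m².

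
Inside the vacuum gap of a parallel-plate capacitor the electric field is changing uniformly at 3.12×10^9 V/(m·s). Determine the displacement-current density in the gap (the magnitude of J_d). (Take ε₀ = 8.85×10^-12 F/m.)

0.0276 A/m²

J_d = ε₀ ∂E/∂t, so J_d = 0.0276 A/m².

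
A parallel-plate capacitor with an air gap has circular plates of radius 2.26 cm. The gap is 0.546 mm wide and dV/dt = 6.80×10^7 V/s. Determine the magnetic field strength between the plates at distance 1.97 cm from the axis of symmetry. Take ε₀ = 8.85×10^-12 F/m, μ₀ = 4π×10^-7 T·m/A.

I_d = C dV/dt with C = ε₀πR²/d = 2.602×10^-11 F, so I_d = (2.602×10^-11)(6.80×10^7) = 1.769×10^-3 A.
∮B·dl = μ₀ I_d,enc with I_d,enc = I_d r²/R² = 1.344×10^-3 A; so B = μ₀ I_d,enc/(2πr) = 1.36×10^-8 T.

1.36×10^-8 T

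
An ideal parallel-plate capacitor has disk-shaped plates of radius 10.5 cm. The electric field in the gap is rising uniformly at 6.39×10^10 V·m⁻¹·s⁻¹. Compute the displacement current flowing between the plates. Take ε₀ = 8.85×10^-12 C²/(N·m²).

With a uniform field, Φ_E = EA, so I_d = ε₀ A dE/dt = 0.0196 A.

0.0196 A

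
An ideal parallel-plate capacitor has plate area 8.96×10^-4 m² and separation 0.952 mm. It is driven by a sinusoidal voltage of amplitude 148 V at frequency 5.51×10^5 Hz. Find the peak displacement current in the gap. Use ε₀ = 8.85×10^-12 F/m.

4.27×10^-3 A

The displacement current equals the conduction current C dV/dt, which peaks at C V₀ ω.
With C = ε₀A/d = (8.85×10^-12)(8.96×10^-4)/(9.52×10^-4) = 8.329×10^-12 F and ω = 2πf = 3.462×10^6 rad/s, I_d,max = (8.329×10^-12)(148)(3.462×10^6) = 4.27×10^-3 A.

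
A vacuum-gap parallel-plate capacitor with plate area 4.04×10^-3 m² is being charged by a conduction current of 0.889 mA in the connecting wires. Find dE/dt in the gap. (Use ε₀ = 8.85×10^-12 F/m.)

2.49×10^10 V/(m·s)

By continuity, I_d in the gap equals the 0.889 mA flowing in the wire.
Then dE/dt = I_d/(ε₀A) = 2.49×10^10 V/(m·s).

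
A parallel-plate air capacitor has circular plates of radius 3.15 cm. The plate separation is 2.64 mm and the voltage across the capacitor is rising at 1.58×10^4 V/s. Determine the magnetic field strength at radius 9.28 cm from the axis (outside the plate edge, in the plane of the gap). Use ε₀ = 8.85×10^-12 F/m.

I_d = C dV/dt with C = ε₀πR²/d = 1.045×10^-11 F, so I_d = (1.045×10^-11)(1.58×10^4) = 1.651×10^-7 A.
For r ≥ R the full I_d is enclosed: B = μ₀ I_d/(2πr) = (4π×10^-7)(1.651×10^-7)/(2π·0.0928) = 3.56×10^-13 T.

3.56×10^-13 T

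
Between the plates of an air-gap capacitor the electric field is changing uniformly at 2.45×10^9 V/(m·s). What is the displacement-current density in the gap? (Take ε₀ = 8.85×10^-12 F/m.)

J_d = ε₀ ∂E/∂t, so J_d = 0.0217 A/m².

0.0217 A/m²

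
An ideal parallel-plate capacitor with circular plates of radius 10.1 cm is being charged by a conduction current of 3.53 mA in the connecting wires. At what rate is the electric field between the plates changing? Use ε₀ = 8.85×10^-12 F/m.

The displacement current between the plates equals the conduction current, I_d = 3.53 mA.
Inverting I_d = ε₀ A dE/dt gives dE/dt = 3.53×10^-3 / (8.85×10^-12 · 0.03205) = 1.24×10^10 V/(m·s).

1.24×10^10 V/(m·s)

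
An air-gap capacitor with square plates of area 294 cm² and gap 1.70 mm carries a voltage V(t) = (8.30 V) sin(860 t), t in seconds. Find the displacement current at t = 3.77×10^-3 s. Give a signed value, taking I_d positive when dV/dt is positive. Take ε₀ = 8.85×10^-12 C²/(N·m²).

dE/dt = (V₀ω/d)·cos(ωt) with ωt = 3.2422 rad: (8.30)(860)(-0.9949)/(1.70×10^-3) = -4.177×10^6 V/(m·s).
I_d = ε₀ A dE/dt = (8.85×10^-12)(0.0294)(-4.177×10^6) = -1.09×10^-6 A.

-1.09×10^-6 A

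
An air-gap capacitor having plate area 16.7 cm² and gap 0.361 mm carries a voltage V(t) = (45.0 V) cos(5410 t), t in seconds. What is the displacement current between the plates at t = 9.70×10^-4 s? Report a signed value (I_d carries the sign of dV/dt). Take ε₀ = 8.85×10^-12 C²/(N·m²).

8.57×10^-6 A

dV/dt = (45.0)(5410)·−sin(5.2477) = 2.094×10^5 V/s.
I_d = C dV/dt with C = ε₀A/d = (8.85×10^-12)(1.67×10^-3)/(3.61×10^-4) = 4.094×10^-11 F, so I_d = (4.094×10^-11)(2.094×10^5) = 8.57×10^-6 A.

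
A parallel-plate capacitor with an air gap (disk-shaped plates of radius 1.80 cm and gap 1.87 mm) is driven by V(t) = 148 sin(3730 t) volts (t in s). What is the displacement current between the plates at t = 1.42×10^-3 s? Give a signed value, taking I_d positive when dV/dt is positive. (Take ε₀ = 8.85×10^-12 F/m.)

1.47×10^-6 A

C = ε₀A/d = (8.85×10^-12)(1.018×10^-3)/(1.87×10^-3) = 4.818×10^-12 F. dV/dt = V₀ω·cos(ωt); at ωt = 5.2966 rad this factor is 0.5515.
I_d = C dV/dt = (4.818×10^-12)(148)(3730)(0.5515) = 1.47×10^-6 A.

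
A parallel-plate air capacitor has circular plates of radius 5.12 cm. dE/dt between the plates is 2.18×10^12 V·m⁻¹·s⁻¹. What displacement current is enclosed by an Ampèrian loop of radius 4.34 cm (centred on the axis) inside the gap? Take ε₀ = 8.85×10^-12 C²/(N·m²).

0.114 A

Through the whole plate area (πR² = 8.235×10^-3 m²), I_d = ε₀ πR² dE/dt = 0.1589 A.
Since J_d is uniform, the enclosed fraction is (r/R)² = 0.7185, giving I_d,enc = 0.114 A.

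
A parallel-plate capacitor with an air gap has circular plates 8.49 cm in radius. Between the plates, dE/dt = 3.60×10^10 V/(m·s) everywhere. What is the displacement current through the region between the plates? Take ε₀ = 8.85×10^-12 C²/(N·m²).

With a uniform field, Φ_E = EA, so I_d = ε₀ A dE/dt = 7.21×10^-3 A.

7.21×10^-3 A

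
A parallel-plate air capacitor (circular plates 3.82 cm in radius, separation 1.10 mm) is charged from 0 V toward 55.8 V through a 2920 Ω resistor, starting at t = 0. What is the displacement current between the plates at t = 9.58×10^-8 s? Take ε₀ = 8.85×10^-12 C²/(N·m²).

With C = ε₀A/d = (8.85×10^-12)(4.584×10^-3)/(1.10×10^-3) = 3.688×10^-11 F, the time constant is τ = RC = 1.077×10^-7 s, so t/τ = 0.8895 and e^(−t/τ) = 0.4109.
I_d = I_cond = (V₀/R) e^(−t/τ) = (0.01911)(0.4109) = 7.85×10^-3 A.

7.85×10^-3 A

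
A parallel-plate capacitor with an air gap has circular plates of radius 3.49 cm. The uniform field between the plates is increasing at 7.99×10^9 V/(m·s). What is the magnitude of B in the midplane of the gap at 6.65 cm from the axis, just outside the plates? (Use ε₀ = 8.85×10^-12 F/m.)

Total displacement current: I_d = ε₀(πR²)(dE/dt) = (8.85×10^-12)(3.826×10^-3)(7.99×10^9) = 2.705×10^-4 A.
With r > R the enclosed displacement current is the full I_d; B = μ₀ I_d / (2πr) = 8.14×10^-10 T.

8.14×10^-10 T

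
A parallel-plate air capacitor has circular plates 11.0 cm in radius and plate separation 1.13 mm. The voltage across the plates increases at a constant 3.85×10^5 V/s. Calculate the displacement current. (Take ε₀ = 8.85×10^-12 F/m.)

C = ε₀A/d = (8.85×10^-12)(0.03801)/(1.13×10^-3) = 2.977×10^-10 F.
I_d = C dV/dt = (2.977×10^-10)(3.85×10^5) = 1.15×10^-4 A.

1.15×10^-4 A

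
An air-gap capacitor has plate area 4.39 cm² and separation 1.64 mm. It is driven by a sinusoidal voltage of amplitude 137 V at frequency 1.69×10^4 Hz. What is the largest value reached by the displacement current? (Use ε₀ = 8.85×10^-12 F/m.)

The displacement current equals the conduction current C dV/dt, which peaks at C V₀ ω.
With C = ε₀A/d = (8.85×10^-12)(4.39×10^-4)/(1.64×10^-3) = 2.369×10^-12 F and ω = 2πf = 1.062×10^5 rad/s, I_d,max = (2.369×10^-12)(137)(1.062×10^5) = 3.45×10^-5 A.

3.45×10^-5 A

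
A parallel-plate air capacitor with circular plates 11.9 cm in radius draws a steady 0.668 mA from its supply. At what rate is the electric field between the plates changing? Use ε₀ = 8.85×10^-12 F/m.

By continuity, I_d in the gap equals the 0.668 mA flowing in the wire.
Then dE/dt = I_d/(ε₀A) = 1.70×10^9 V/(m·s).

1.70×10^9 V/(m·s)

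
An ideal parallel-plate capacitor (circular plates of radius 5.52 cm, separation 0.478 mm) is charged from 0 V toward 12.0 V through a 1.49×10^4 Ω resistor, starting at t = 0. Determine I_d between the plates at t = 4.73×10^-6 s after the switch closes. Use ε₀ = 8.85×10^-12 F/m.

C = ε₀A/d = (8.85×10^-12)(9.573×10^-3)/(4.78×10^-4) = 1.772×10^-10 F and τ = RC = 2.640×10^-6 s. I_d in the gap equals the RC charging current.
I_d(t) = (V₀/R) e^(−t/τ) = 8.054×10^-4 · e^(−1.792) = 1.34×10^-4 A.

1.34×10^-4 A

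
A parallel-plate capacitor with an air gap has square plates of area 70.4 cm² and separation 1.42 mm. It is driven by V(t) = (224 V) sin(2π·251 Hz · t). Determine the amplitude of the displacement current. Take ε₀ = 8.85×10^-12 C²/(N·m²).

1.55×10^-5 A

The displacement current equals the conduction current C dV/dt, which peaks at C V₀ ω.
With C = ε₀A/d = (8.85×10^-12)(7.04×10^-3)/(1.42×10^-3) = 4.388×10^-11 F and ω = 2πf = 1577 rad/s, I_d,max = (4.388×10^-11)(224)(1577) = 1.55×10^-5 A.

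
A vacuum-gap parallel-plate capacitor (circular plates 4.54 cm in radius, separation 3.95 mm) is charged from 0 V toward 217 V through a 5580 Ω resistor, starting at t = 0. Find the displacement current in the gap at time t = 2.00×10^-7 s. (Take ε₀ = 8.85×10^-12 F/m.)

3.29×10^-3 A

With C = ε₀A/d = (8.85×10^-12)(6.475×10^-3)/(3.95×10^-3) = 1.451×10^-11 F, the time constant is τ = RC = 8.097×10^-8 s, so t/τ = 2.470 and e^(−t/τ) = 0.08458.
I_d = I_cond = (V₀/R) e^(−t/τ) = (0.03889)(0.08458) = 3.29×10^-3 A.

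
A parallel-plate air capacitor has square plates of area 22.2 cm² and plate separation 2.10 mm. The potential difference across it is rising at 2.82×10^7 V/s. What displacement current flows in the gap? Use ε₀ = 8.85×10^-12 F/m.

C = ε₀A/d = (8.85×10^-12)(2.22×10^-3)/(2.10×10^-3) = 9.356×10^-12 F.
I_d = C dV/dt = (9.356×10^-12)(2.82×10^7) = 2.64×10^-4 A.

2.64×10^-4 A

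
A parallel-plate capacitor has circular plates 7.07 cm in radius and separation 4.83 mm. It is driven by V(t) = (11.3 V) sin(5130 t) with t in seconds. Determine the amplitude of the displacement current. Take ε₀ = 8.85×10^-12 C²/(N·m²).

C = ε₀A/d = (8.85×10^-12)(0.01570)/(4.83×10^-3) = 2.877×10^-11 F; ω = 5130 rad/s.
I_d = C dV/dt, so |I_d|_max = C V₀ ω = (2.877×10^-11)(11.3)(5130) = 1.67×10^-6 A.

1.67×10^-6 A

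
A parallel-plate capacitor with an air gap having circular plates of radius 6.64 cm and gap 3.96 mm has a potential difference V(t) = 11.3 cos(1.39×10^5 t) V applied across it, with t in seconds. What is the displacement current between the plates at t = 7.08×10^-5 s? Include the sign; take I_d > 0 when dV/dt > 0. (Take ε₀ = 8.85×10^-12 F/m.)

dV/dt = (11.3)(1.39×10^5)·−sin(9.8412) = 6.353×10^5 V/s.
I_d = C dV/dt with C = ε₀A/d = (8.85×10^-12)(0.01385)/(3.96×10^-3) = 3.095×10^-11 F, so I_d = (3.095×10^-11)(6.353×10^5) = 1.97×10^-5 A.

1.97×10^-5 A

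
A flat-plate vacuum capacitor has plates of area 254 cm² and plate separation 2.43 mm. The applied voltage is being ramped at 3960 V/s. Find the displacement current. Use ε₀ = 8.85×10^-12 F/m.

The displacement current equals the charging current C dV/dt. With C = ε₀A/d = (8.85×10^-12)(0.0254)/(2.43×10^-3) = 9.251×10^-11 F, I_d = (9.251×10^-11)(3960) = 3.66×10^-7 A.

3.66×10^-7 A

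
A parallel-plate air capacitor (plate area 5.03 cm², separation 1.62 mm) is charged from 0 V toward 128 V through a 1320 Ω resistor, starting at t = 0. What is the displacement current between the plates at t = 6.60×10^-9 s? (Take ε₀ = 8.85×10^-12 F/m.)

0.0157 A

C = ε₀A/d = (8.85×10^-12)(5.03×10^-4)/(1.62×10^-3) = 2.748×10^-12 F, so τ = RC = 3.627×10^-9 s.
The conduction current is I(t) = (V₀/R) e^(−t/τ), and the displacement current between the plates equals it.
t/τ = 1.820; I_d = (128/1320) · e^(−1.820) = (0.09697)(0.1620) = 0.0157 A.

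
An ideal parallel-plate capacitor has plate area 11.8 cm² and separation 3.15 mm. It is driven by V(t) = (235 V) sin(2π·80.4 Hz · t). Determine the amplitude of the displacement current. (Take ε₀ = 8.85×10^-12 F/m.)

C = ε₀A/d = (8.85×10^-12)(1.18×10^-3)/(3.15×10^-3) = 3.315×10^-12 F; ω = 2πf = 505.2 rad/s.
I_d = C dV/dt, so |I_d|_max = C V₀ ω = (3.315×10^-12)(235)(505.2) = 3.94×10^-7 A.

3.94×10^-7 A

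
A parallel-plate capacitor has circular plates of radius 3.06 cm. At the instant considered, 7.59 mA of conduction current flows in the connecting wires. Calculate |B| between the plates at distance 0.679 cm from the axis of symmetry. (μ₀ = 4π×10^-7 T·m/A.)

No conduction current crosses the gap, so I_d there equals the 7.59×10^-3 A in the leads.
An Ampèrian loop of radius r encloses a fraction (r/R)² of I_d. Then B·2πr = μ₀ I_d (r/R)², giving B = μ₀ I_d r/(2πR²) = 1.10×10^-8 T.

1.10×10^-8 T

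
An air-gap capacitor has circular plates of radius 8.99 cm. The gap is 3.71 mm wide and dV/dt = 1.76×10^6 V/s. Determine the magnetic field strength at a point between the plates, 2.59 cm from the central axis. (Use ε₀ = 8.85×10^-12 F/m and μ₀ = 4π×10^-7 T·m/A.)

With E = V/d, dE/dt = 4.744×10^8 V/(m·s) and πR² = 0.02539 m², giving I_d = ε₀ πR² dE/dt = 1.066×10^-4 A.
An Ampèrian loop of radius r encloses a fraction (r/R)² of I_d. Then B·2πr = μ₀ I_d (r/R)², giving B = μ₀ I_d r/(2πR²) = 6.83×10^-11 T.

6.83×10^-11 T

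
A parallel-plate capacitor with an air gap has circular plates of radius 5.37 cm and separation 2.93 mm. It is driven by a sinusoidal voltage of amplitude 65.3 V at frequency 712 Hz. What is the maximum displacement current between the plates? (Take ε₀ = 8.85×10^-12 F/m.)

The displacement current equals the conduction current C dV/dt, which peaks at C V₀ ω.
With C = ε₀A/d = (8.85×10^-12)(9.059×10^-3)/(2.93×10^-3) = 2.736×10^-11 F and ω = 2πf = 4474 rad/s, I_d,max = (2.736×10^-11)(65.3)(4474) = 7.99×10^-6 A.

7.99×10^-6 A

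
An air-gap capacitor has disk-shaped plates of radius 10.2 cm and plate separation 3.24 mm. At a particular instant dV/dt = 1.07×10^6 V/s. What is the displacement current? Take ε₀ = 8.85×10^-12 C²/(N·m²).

The displacement current equals the charging current C dV/dt. With C = ε₀A/d = (8.85×10^-12)(0.03269)/(3.24×10^-3) = 8.929×10^-11 F, I_d = (8.929×10^-11)(1.07×10^6) = 9.55×10^-5 A.

9.55×10^-5 A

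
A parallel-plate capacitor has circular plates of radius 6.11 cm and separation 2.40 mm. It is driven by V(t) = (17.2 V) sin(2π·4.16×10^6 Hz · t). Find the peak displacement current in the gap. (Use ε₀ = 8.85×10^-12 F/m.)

The displacement current equals the conduction current C dV/dt, which peaks at C V₀ ω.
With C = ε₀A/d = (8.85×10^-12)(0.01173)/(2.40×10^-3) = 4.325×10^-11 F and ω = 2πf = 2.614×10^7 rad/s, I_d,max = (4.325×10^-11)(17.2)(2.614×10^7) = 0.0194 A.

0.0194 A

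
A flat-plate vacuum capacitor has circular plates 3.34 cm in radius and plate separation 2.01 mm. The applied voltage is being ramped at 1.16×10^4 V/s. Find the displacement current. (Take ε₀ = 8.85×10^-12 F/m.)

1.79×10^-7 A

E = V/d so dE/dt = (dV/dt)/d = 5.771×10^6 V/(m·s), and I_d = ε₀ A dE/dt = (8.85×10^-12)(3.505×10^-3)(5.771×10^6) = 1.79×10^-7 A.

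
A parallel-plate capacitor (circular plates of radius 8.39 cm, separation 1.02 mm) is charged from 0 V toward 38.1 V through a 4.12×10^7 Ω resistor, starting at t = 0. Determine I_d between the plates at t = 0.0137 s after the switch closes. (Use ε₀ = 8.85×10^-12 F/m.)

C = ε₀A/d = (8.85×10^-12)(0.02211)/(1.02×10^-3) = 1.918×10^-10 F and τ = RC = 7.902×10^-3 s. I_d in the gap equals the RC charging current.
I_d(t) = (V₀/R) e^(−t/τ) = 9.248×10^-7 · e^(−1.734) = 1.63×10^-7 A.

1.63×10^-7 A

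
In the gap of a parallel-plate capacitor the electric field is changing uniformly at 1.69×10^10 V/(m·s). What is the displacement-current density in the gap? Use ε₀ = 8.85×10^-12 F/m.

The displacement-current density is ε₀ ∂E/∂t = (8.85×10^-12)(1.69×10^10) = 0.150 A/m².

0.150 A/m²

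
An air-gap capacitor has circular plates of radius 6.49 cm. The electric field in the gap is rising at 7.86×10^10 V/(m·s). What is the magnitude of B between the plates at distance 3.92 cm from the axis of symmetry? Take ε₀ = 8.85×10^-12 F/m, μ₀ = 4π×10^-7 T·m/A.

Through the whole plate area (πR² = 0.01323 m²), I_d = ε₀ πR² dE/dt = 9.203×10^-3 A.
∮B·dl = μ₀ I_d,enc with I_d,enc = I_d r²/R² = 3.357×10^-3 A; so B = μ₀ I_d,enc/(2πr) = 1.71×10^-8 T.

1.71×10^-8 T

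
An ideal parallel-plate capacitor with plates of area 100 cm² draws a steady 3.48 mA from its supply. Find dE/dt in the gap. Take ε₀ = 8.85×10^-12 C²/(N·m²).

The displacement current between the plates equals the conduction current, I_d = 3.48 mA.
Since I_d = ε₀ A dE/dt, dE/dt = I_d/(ε₀A) = (3.48×10^-3)/((8.85×10^-12)(0.0100)) = 3.93×10^10 V/(m·s).

3.93×10^10 V/(m·s)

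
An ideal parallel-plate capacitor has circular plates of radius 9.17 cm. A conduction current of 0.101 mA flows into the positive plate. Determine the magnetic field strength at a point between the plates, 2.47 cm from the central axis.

No conduction current crosses the gap, so I_d there equals the 1.01×10^-4 A in the leads.
For r < R the Ampère–Maxwell law gives B(2πr) = μ₀ I_d (r²/R²), so B = μ₀ I_d r/(2πR²) = (4π×10^-7)(1.01×10^-4)(0.0247)/(2π·0.0917²) = 5.93×10^-11 T.

5.93×10^-11 T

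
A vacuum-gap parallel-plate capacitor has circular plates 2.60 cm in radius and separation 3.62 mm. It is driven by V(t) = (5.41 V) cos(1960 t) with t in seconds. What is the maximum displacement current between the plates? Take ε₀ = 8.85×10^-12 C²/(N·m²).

5.51×10^-8 A

(dE/dt)_max = V₀ω/d = 2.929×10^6 V/(m·s); ω = 1960 rad/s.
I_d,max = ε₀ A (dE/dt)_max = (8.85×10^-12)(2.124×10^-3)(2.929×10^6) = 5.51×10^-8 A.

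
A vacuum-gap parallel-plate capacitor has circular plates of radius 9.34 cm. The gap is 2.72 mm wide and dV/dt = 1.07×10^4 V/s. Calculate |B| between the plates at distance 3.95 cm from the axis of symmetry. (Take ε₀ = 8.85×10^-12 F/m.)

With E = V/d, dE/dt = 3.934×10^6 V/(m·s) and πR² = 0.02741 m², giving I_d = ε₀ πR² dE/dt = 9.543×10^-7 A.
∮B·dl = μ₀ I_d,enc with I_d,enc = I_d r²/R² = 1.707×10^-7 A; so B = μ₀ I_d,enc/(2πr) = 8.64×10^-13 T.

8.64×10^-13 T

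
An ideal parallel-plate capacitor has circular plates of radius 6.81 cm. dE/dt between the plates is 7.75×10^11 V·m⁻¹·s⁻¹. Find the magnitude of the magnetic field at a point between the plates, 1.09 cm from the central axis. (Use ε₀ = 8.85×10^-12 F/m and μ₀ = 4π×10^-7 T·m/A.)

Through the whole plate area (πR² = 0.01457 m²), I_d = ε₀ πR² dE/dt = 0.09993 A.
An Ampèrian loop of radius r encloses a fraction (r/R)² of I_d. Then B·2πr = μ₀ I_d (r/R)², giving B = μ₀ I_d r/(2πR²) = 4.70×10^-8 T.

4.70×10^-8 T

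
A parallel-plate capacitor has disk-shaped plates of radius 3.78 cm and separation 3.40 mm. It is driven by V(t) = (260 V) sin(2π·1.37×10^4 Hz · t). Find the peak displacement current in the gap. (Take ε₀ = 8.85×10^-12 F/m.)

2.61×10^-4 A

C = ε₀A/d = (8.85×10^-12)(4.489×10^-3)/(3.40×10^-3) = 1.168×10^-11 F; ω = 2πf = 8.608×10^4 rad/s.
I_d = C dV/dt, so |I_d|_max = C V₀ ω = (1.168×10^-11)(260)(8.608×10^4) = 2.61×10^-4 A.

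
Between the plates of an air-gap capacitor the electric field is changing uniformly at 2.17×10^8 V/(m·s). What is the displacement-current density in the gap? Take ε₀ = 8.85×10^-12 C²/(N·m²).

1.92×10^-3 A/m²

The displacement-current density is ε₀ ∂E/∂t = (8.85×10^-12)(2.17×10^8) = 1.92×10^-3 A/m².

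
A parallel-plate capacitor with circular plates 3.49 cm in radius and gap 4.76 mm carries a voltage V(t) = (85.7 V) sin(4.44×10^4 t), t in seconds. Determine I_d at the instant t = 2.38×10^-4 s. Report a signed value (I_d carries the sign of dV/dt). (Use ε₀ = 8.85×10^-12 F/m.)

C = ε₀A/d = (8.85×10^-12)(3.826×10^-3)/(4.76×10^-3) = 7.113×10^-12 F. dV/dt = V₀ω·cos(ωt); at ωt = 10.5672 rad this factor is -0.4154.
I_d = C dV/dt = (7.113×10^-12)(85.7)(4.44×10^4)(-0.4154) = -1.12×10^-5 A.

-1.12×10^-5 A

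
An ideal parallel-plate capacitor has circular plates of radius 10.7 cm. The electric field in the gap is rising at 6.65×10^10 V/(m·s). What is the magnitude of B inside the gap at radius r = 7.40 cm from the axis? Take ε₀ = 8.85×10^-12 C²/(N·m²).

2.74×10^-8 T

Through the whole plate area (πR² = 0.03597 m²), I_d = ε₀ πR² dE/dt = 0.02117 A.
An Ampèrian loop of radius r encloses a fraction (r/R)² of I_d. Then B·2πr = μ₀ I_d (r/R)², giving B = μ₀ I_d r/(2πR²) = 2.74×10^-8 T.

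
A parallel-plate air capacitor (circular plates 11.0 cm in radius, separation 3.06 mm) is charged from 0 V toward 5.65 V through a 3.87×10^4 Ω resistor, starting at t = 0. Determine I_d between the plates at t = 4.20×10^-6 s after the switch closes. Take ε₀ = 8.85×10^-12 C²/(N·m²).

5.44×10^-5 A

C = ε₀A/d = (8.85×10^-12)(0.03801)/(3.06×10^-3) = 1.099×10^-10 F and τ = RC = 4.253×10^-6 s. I_d in the gap equals the RC charging current.
I_d(t) = (V₀/R) e^(−t/τ) = 1.460×10^-4 · e^(−0.9875) = 5.44×10^-5 A.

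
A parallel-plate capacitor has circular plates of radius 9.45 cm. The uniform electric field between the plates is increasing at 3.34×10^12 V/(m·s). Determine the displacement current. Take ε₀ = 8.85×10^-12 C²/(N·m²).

I_d = ε₀ A (dE/dt) = (8.85×10^-12)(0.02806 m²)(3.34×10^12) = 0.829 A.

0.829 A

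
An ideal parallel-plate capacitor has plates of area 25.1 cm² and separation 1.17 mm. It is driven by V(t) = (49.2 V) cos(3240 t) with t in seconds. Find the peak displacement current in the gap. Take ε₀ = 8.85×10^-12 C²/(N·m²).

3.03×10^-6 A

(dE/dt)_max = V₀ω/d = 1.362×10^8 V/(m·s); ω = 3240 rad/s.
I_d,max = ε₀ A (dE/dt)_max = (8.85×10^-12)(2.51×10^-3)(1.362×10^8) = 3.03×10^-6 A.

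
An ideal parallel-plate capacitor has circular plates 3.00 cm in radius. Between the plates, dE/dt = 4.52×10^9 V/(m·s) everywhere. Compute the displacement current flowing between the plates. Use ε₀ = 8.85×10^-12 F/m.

With a uniform field, Φ_E = EA, so I_d = ε₀ A dE/dt = 1.13×10^-4 A.

1.13×10^-4 A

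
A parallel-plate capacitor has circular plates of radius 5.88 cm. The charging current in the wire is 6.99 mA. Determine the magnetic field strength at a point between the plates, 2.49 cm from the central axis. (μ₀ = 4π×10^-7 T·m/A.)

Between the plates the displacement current equals the wire current: I_d = 6.99 mA = 6.99×10^-3 A.
For r < R the Ampère–Maxwell law gives B(2πr) = μ₀ I_d (r²/R²), so B = μ₀ I_d r/(2πR²) = (4π×10^-7)(6.99×10^-3)(0.0249)/(2π·0.0588²) = 1.01×10^-8 T.

1.01×10^-8 T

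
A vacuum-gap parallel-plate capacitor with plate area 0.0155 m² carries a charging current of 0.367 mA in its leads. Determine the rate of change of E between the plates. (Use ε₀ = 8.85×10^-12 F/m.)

By continuity, I_d in the gap equals the 0.367 mA flowing in the wire.
Since I_d = ε₀ A dE/dt, dE/dt = I_d/(ε₀A) = (3.67×10^-4)/((8.85×10^-12)(0.0155)) = 2.68×10^9 V/(m·s).

2.68×10^9 V/(m·s)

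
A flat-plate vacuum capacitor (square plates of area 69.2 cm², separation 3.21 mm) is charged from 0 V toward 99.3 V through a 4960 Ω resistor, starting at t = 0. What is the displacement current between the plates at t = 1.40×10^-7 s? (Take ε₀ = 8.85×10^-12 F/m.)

4.56×10^-3 A

C = ε₀A/d = (8.85×10^-12)(6.92×10^-3)/(3.21×10^-3) = 1.908×10^-11 F, so τ = RC = 9.464×10^-8 s.
The conduction current is I(t) = (V₀/R) e^(−t/τ), and the displacement current between the plates equals it.
t/τ = 1.479; I_d = (99.3/4960) · e^(−1.479) = (0.02002)(0.2279) = 4.56×10^-3 A.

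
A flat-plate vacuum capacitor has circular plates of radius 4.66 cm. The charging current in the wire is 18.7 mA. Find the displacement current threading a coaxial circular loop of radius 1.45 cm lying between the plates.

1.81×10^-3 A

By continuity the displacement current in the gap matches the conduction current: I_d = 0.0187 A.
Through an area πr² the displacement current is I_d·(πr²/πR²) = I_d (r/R)² = 1.81×10^-3 A.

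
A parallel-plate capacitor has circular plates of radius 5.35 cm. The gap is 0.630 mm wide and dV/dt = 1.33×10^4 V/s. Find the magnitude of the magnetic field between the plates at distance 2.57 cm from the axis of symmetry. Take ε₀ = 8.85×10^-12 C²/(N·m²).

I_d = C dV/dt with C = ε₀πR²/d = 1.263×10^-10 F, so I_d = (1.263×10^-10)(1.33×10^4) = 1.680×10^-6 A.
For r < R the Ampère–Maxwell law gives B(2πr) = μ₀ I_d (r²/R²), so B = μ₀ I_d r/(2πR²) = (4π×10^-7)(1.680×10^-6)(0.0257)/(2π·0.0535²) = 3.02×10^-12 T.

3.02×10^-12 T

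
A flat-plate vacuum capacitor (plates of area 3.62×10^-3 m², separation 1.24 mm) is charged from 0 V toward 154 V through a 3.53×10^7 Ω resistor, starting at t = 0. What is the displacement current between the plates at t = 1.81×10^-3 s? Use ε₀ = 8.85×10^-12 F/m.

6.00×10^-7 A

With C = ε₀A/d = (8.85×10^-12)(3.62×10^-3)/(1.24×10^-3) = 2.584×10^-11 F, the time constant is τ = RC = 9.122×10^-4 s, so t/τ = 1.984 and e^(−t/τ) = 0.1375.
I_d = I_cond = (V₀/R) e^(−t/τ) = (4.363×10^-6)(0.1375) = 6.00×10^-7 A.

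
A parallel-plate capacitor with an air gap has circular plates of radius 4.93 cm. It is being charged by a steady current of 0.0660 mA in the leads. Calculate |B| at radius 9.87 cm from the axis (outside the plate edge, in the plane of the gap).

By continuity the displacement current in the gap matches the conduction current: I_d = 6.60×10^-5 A.
With r > R the enclosed displacement current is the full I_d; B = μ₀ I_d / (2πr) = 1.34×10^-10 T.

1.34×10^-10 T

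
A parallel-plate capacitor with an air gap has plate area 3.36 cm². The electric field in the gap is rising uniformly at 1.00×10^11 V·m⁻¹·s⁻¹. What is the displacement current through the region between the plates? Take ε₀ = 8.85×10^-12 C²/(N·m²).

2.97×10^-4 A

With a uniform field, Φ_E = EA, so I_d = ε₀ A dE/dt = 2.97×10^-4 A.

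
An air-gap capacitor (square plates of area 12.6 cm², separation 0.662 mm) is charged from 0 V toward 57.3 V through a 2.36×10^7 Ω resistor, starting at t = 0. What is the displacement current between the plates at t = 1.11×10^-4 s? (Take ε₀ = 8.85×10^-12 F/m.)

1.84×10^-6 A

With C = ε₀A/d = (8.85×10^-12)(1.26×10^-3)/(6.62×10^-4) = 1.684×10^-11 F, the time constant is τ = RC = 3.974×10^-4 s, so t/τ = 0.2793 and e^(−t/τ) = 0.7563.
I_d = I_cond = (V₀/R) e^(−t/τ) = (2.428×10^-6)(0.7563) = 1.84×10^-6 A.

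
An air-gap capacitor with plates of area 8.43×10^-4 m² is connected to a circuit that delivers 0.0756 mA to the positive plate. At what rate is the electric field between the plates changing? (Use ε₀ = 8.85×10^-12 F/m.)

1.01×10^10 V/(m·s)

By continuity, I_d in the gap equals the 0.0756 mA flowing in the wire.
Inverting I_d = ε₀ A dE/dt gives dE/dt = 7.56×10^-5 / (8.85×10^-12 · 8.43×10^-4) = 1.01×10^10 V/(m·s).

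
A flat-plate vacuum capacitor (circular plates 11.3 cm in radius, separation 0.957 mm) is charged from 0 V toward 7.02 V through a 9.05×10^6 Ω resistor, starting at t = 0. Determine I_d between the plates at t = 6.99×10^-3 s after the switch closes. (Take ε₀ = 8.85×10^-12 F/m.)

C = ε₀A/d = (8.85×10^-12)(0.04011)/(9.57×10^-4) = 3.709×10^-10 F, so τ = RC = 3.357×10^-3 s.
The conduction current is I(t) = (V₀/R) e^(−t/τ), and the displacement current between the plates equals it.
t/τ = 2.082; I_d = (7.02/9.05×10^6) · e^(−2.082) = (7.757×10^-7)(0.1247) = 9.67×10^-8 A.

9.67×10^-8 A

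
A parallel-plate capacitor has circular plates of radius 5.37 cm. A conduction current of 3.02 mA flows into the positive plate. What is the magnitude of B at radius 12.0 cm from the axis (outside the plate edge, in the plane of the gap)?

Between the plates the displacement current equals the wire current: I_d = 3.02 mA = 3.02×10^-3 A.
Outside the plates the loop encloses all of I_d, so B·2πr = μ₀ I_d and B = 5.03×10^-9 T.

5.03×10^-9 T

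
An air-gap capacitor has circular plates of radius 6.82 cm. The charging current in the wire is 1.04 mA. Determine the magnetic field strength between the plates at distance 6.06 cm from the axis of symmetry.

2.71×10^-9 T

By continuity the displacement current in the gap matches the conduction current: I_d = 1.04×10^-3 A.
∮B·dl = μ₀ I_d,enc with I_d,enc = I_d r²/R² = 8.211×10^-4 A; so B = μ₀ I_d,enc/(2πr) = 2.71×10^-9 T.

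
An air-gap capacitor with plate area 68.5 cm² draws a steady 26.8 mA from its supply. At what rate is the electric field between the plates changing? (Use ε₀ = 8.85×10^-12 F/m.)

4.42×10^11 V/(m·s)

Charge continuity gives I_d = I = 0.0268 A between the plates.
Inverting I_d = ε₀ A dE/dt gives dE/dt = 0.0268 / (8.85×10^-12 · 6.85×10^-3) = 4.42×10^11 V/(m·s).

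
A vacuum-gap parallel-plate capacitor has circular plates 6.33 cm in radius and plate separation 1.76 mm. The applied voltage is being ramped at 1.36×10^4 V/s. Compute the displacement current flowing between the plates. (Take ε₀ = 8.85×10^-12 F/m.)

C = ε₀A/d = (8.85×10^-12)(0.01259)/(1.76×10^-3) = 6.331×10^-11 F.
I_d = C dV/dt = (6.331×10^-11)(1.36×10^4) = 8.61×10^-7 A.

8.61×10^-7 A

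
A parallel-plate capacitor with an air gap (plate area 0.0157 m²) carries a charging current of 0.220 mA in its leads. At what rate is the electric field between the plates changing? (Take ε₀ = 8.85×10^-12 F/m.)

By continuity, I_d in the gap equals the 0.220 mA flowing in the wire.
Then dE/dt = I_d/(ε₀A) = 1.58×10^9 V/(m·s).

1.58×10^9 V/(m·s)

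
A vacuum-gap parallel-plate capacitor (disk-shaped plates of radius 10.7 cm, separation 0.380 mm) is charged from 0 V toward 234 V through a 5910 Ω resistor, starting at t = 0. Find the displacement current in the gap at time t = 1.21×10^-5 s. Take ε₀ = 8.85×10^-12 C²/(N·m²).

C = ε₀A/d = (8.85×10^-12)(0.03597)/(3.80×10^-4) = 8.377×10^-10 F, so τ = RC = 4.951×10^-6 s.
The conduction current is I(t) = (V₀/R) e^(−t/τ), and the displacement current between the plates equals it.
t/τ = 2.444; I_d = (234/5910) · e^(−2.444) = (0.03959)(0.08681) = 3.44×10^-3 A.

3.44×10^-3 A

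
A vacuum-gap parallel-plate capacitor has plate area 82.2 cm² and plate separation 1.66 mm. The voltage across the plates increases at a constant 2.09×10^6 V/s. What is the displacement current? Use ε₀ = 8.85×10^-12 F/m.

9.16×10^-5 A

The field between the plates is E = V/d, so dE/dt = (2.09×10^6)/(1.66×10^-3 m) = 1.259×10^9 V/(m·s).
I_d = ε₀ A (dE/dt) = (8.85×10^-12)(8.22×10^-3)(1.259×10^9) = 9.16×10^-5 A.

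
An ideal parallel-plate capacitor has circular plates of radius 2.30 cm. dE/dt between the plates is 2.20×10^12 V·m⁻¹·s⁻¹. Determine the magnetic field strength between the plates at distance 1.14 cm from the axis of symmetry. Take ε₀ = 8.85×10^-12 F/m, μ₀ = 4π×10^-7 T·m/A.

1.39×10^-7 T

Through the whole plate area (πR² = 1.662×10^-3 m²), I_d = ε₀ πR² dE/dt = 0.03236 A.
For r < R the Ampère–Maxwell law gives B(2πr) = μ₀ I_d (r²/R²), so B = μ₀ I_d r/(2πR²) = (4π×10^-7)(0.03236)(0.0114)/(2π·0.0230²) = 1.39×10^-7 T.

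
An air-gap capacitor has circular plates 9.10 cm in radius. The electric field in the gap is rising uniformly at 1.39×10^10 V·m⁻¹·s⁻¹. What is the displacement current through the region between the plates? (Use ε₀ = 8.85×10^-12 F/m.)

3.20×10^-3 A

I_d = ε₀ A (dE/dt) = (8.85×10^-12)(0.02602 m²)(1.39×10^10) = 3.20×10^-3 A.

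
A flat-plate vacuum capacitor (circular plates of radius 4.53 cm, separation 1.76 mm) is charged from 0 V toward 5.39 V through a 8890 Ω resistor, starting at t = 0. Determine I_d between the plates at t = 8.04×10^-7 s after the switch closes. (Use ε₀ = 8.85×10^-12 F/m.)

3.72×10^-5 A

C = ε₀A/d = (8.85×10^-12)(6.447×10^-3)/(1.76×10^-3) = 3.242×10^-11 F and τ = RC = 2.882×10^-7 s. I_d in the gap equals the RC charging current.
I_d(t) = (V₀/R) e^(−t/τ) = 6.063×10^-4 · e^(−2.790) = 3.72×10^-5 A.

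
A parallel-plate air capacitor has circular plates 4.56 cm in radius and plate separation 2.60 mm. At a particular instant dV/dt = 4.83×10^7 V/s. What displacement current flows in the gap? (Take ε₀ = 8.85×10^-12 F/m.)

The field between the plates is E = V/d, so dE/dt = (4.83×10^7)/(2.60×10^-3 m) = 1.858×10^10 V/(m·s).
I_d = ε₀ A (dE/dt) = (8.85×10^-12)(6.533×10^-3)(1.858×10^10) = 1.07×10^-3 A.

1.07×10^-3 A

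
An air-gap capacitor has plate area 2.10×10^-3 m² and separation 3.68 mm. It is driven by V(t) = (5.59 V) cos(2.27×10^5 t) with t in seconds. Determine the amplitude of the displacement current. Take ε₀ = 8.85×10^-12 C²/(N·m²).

6.41×10^-6 A

The displacement current equals the conduction current C dV/dt, which peaks at C V₀ ω.
With C = ε₀A/d = (8.85×10^-12)(2.10×10^-3)/(3.68×10^-3) = 5.050×10^-12 F and ω = 2.27×10^5 rad/s, I_d,max = (5.050×10^-12)(5.59)(2.27×10^5) = 6.41×10^-6 A.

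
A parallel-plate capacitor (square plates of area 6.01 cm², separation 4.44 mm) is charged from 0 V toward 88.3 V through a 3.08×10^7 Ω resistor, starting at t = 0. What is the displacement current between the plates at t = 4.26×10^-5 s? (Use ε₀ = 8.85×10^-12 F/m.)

9.04×10^-7 A

With C = ε₀A/d = (8.85×10^-12)(6.01×10^-4)/(4.44×10^-3) = 1.198×10^-12 F, the time constant is τ = RC = 3.690×10^-5 s, so t/τ = 1.154 and e^(−t/τ) = 0.3154.
I_d = I_cond = (V₀/R) e^(−t/τ) = (2.867×10^-6)(0.3154) = 9.04×10^-7 A.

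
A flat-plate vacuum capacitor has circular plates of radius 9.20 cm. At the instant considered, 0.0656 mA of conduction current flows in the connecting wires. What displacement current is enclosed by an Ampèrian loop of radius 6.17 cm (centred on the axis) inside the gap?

Between the plates the displacement current equals the wire current: I_d = 0.0656 mA = 6.56×10^-5 A.
Since J_d is uniform, the enclosed fraction is (r/R)² = 0.4498, giving I_d,enc = 2.95×10^-5 A.

2.95×10^-5 A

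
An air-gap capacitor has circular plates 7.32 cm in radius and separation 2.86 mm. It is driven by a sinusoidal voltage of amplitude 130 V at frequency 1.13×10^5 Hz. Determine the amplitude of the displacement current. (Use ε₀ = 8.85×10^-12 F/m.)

4.81×10^-3 A

(dE/dt)_max = V₀ω/d = 3.227×10^10 V/(m·s); ω = 2πf = 7.100×10^5 rad/s.
I_d,max = ε₀ A (dE/dt)_max = (8.85×10^-12)(0.01683)(3.227×10^10) = 4.81×10^-3 A.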